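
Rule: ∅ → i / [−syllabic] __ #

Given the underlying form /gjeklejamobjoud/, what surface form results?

gjeklejamobjoudi

the form ends in the consonant /d/, so [i] is inserted word-finally.
Surface form: [gjeklejamobjoudi].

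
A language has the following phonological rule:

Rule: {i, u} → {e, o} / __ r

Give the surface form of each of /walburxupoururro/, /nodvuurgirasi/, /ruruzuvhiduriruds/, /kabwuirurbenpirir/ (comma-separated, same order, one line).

walborxupoororro, nodvuorgerasi, roruzuvhidoreruds, kabwuerorbenperer

/walburxupoururro/: /u/ is a high vowel immediately before /r/, so it lowers to [o]. /u/ is a high vowel immediately before /r/, so it lowers to [o]. /u/ is a high vowel immediately before /r/, so it lowers to [o]. → [walborxupoororro].
/nodvuurgirasi/: /u/ is a high vowel immediately before /r/, so it lowers to [o]. /i/ is a high vowel immediately before /r/, so it lowers to [e]. → [nodvuorgerasi].
/ruruzuvhiduriruds/: /u/ is a high vowel immediately before /r/, so it lowers to [o]. /u/ is a high vowel immediately before /r/, so it lowers to [o]. /i/ is a high vowel immediately before /r/, so it lowers to [e]. → [roruzuvhidoreruds].
/kabwuirurbenpirir/: /i/ is a high vowel immediately before /r/, so it lowers to [e]. /u/ is a high vowel immediately before /r/, so it lowers to [o]. /i/ is a high vowel immediately before /r/, so it lowers to [e]. /i/ is a high vowel immediately before /r/, so it lowers to [e]. → [kabwuerorbenperer].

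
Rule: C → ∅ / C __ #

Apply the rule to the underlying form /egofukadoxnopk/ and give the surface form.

egofukadoxnop

/k/ is the second consonant of a word-final cluster /pk/, so it deletes.
The other instances of /g/, /f/, /k/, /d/, /x/, /n/, /p/ do not occur in the required environment and remain unchanged.
Surface form: [egofukadoxnop].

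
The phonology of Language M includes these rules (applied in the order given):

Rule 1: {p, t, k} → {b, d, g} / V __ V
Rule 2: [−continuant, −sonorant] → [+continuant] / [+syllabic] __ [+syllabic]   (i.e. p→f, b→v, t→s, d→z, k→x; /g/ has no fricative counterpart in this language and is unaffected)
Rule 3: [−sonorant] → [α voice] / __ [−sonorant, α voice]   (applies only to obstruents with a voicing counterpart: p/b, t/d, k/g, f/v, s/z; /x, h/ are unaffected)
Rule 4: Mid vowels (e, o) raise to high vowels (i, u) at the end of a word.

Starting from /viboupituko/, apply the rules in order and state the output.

Rule 1 (intervocalic voicing): /p/ is a voiceless stop between vowels /u/ and /i/, so it voices to [b]. /t/ is a voiceless stop between vowels /i/ and /u/, so it voices to [d]. /k/ is a voiceless stop between vowels /u/ and /o/, so it voices to [g]. /viboupituko/ → viboubidugo.
Rule 2 (intervocalic spirantization): /b/ is a stop between vowels /i/ and /o/, so it spirantizes to the fricative [v]. /b/ is a stop between vowels /u/ and /i/, so it spirantizes to the fricative [v]. /d/ is a stop between vowels /i/ and /u/, so it spirantizes to the fricative [z]. /viboubidugo/ → vivouvizugo.
Rule 3 (regressive voicing assimilation): no segment meets the environment; /vivouvizugo/ is unchanged.
Rule 4 (final vowel raising): /o/ is a mid vowel in word-final position, so it raises to [u]. /vivouvizugo/ → vivouvizugu.

vivouvizugu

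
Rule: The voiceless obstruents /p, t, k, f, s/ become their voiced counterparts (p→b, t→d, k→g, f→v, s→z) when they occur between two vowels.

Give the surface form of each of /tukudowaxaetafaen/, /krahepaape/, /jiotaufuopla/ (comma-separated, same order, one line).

/tukudowaxaetafaen/: /k/ is a voiceless obstruent between vowels /u/ and /u/, so it voices to [g]. /t/ is a voiceless obstruent between vowels /e/ and /a/, so it voices to [d]. /f/ is a voiceless obstruent between vowels /a/ and /a/, so it voices to [v]. → [tugudowaxaedavaen].
/krahepaape/: /p/ is a voiceless obstruent between vowels /e/ and /a/, so it voices to [b]. /p/ is a voiceless obstruent between vowels /a/ and /e/, so it voices to [b]. → [krahebaabe].
/jiotaufuopla/: /t/ is a voiceless obstruent between vowels /o/ and /a/, so it voices to [d]. /f/ is a voiceless obstruent between vowels /u/ and /u/, so it voices to [v]. → [jiodauvuopla].

tugudowaxaedavaen, krahebaabe, jiodauvuopla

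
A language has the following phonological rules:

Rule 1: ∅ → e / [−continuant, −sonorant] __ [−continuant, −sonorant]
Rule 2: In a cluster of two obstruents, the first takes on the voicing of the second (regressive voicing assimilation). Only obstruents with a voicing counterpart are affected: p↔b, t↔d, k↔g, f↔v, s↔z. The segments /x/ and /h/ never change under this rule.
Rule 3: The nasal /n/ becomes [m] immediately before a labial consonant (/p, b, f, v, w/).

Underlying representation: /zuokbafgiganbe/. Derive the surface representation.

Rule 1 (stop-cluster e-epenthesis): /k/ and /b/ form a stop–stop cluster, so [e] is inserted between them. /zuokbafgiganbe/ → zuokebafgiganbe.
Rule 2 (regressive voicing assimilation): /f/ precedes the voiced obstruent /g/, so it voices to [v] by assimilation. /zuokebafgiganbe/ → zuokebavgiganbe.
Rule 3 (nasal place assimilation): /n/ precedes the labial consonant /b/, so it assimilates in place to [m]. /zuokebavgiganbe/ → zuokebavgigambe.

zuokebavgigambe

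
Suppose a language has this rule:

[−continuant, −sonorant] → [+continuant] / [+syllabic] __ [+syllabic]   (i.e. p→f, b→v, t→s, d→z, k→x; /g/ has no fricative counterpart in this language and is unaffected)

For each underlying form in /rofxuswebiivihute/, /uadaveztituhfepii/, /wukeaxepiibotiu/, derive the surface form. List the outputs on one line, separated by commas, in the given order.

rofxusweviivihuse, uazaveztisuhfefii, wuxeaxefiivosiu

/rofxuswebiivihute/: /b/ is a stop between vowels /e/ and /i/, so it spirantizes to the fricative [v]. /t/ is a stop between vowels /u/ and /e/, so it spirantizes to the fricative [s]. → [rofxusweviivihuse].
/uadaveztituhfepii/: /d/ is a stop between vowels /a/ and /a/, so it spirantizes to the fricative [z]. /t/ is a stop between vowels /i/ and /u/, so it spirantizes to the fricative [s]. /p/ is a stop between vowels /e/ and /i/, so it spirantizes to the fricative [f]. → [uazaveztisuhfefii].
/wukeaxepiibotiu/: /k/ is a stop between vowels /u/ and /e/, so it spirantizes to the fricative [x]. /p/ is a stop between vowels /e/ and /i/, so it spirantizes to the fricative [f]. /b/ is a stop between vowels /i/ and /o/, so it spirantizes to the fricative [v]. /t/ is a stop between vowels /o/ and /i/, so it spirantizes to the fricative [s]. → [wuxeaxefiivosiu].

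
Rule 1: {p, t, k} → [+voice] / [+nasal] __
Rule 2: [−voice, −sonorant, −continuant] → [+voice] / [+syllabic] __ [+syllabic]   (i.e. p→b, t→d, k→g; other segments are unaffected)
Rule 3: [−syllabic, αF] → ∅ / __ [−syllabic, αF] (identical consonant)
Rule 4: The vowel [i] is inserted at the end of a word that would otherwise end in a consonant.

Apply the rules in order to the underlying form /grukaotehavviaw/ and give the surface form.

grugaodehaviawi

Rule 1 (post-nasal voicing): no segment meets the environment; /grukaotehavviaw/ is unchanged.
Rule 2 (intervocalic voicing): /k/ is a voiceless stop between vowels /u/ and /a/, so it voices to [g]. /t/ is a voiceless stop between vowels /o/ and /e/, so it voices to [d]. /grukaotehavviaw/ → grugaodehavviaw.
Rule 3 (degemination): /vv/ is a geminate; the first /v/ deletes. /grugaodehavviaw/ → grugaodehaviaw.
Rule 4 (final i-epenthesis): the form ends in the consonant /w/, so [i] is inserted word-finally. /grugaodehaviaw/ → grugaodehaviawi.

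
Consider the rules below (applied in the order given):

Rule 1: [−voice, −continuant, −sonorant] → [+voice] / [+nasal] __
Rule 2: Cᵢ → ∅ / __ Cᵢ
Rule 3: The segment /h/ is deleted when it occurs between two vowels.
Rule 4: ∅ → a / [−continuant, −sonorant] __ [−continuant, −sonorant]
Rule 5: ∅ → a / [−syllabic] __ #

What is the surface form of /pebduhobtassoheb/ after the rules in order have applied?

Rule 1 (post-nasal voicing): no segment meets the environment; /pebduhobtassoheb/ is unchanged.
Rule 2 (degemination): /ss/ is a geminate; the first /s/ deletes. /pebduhobtassoheb/ → pebduhobtasoheb.
Rule 3 (intervocalic h-deletion): /h/ occurs between vowels /u/ and /o/, so it deletes. /h/ occurs between vowels /o/ and /e/, so it deletes. /pebduhobtasoheb/ → pebduobtasoeb.
Rule 4 (stop-cluster a-epenthesis): /b/ and /d/ form a stop–stop cluster, so [a] is inserted between them. /b/ and /t/ form a stop–stop cluster, so [a] is inserted between them. /pebduobtasoeb/ → pebaduobatasoeb.
Rule 5 (final a-epenthesis): the form ends in the consonant /b/, so [a] is inserted word-finally. /pebaduobatasoeb/ → pebaduobatasoeba.

pebaduobatasoeba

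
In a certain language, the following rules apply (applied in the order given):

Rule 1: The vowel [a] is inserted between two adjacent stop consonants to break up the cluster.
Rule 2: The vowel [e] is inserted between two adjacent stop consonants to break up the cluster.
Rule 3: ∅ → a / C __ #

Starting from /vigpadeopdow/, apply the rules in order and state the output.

Rule 1 (stop-cluster a-epenthesis): /g/ and /p/ form a stop–stop cluster, so [a] is inserted between them. /p/ and /d/ form a stop–stop cluster, so [a] is inserted between them. /vigpadeopdow/ → vigapadeopadow.
Rule 2 (stop-cluster e-epenthesis): no segment meets the environment; /vigapadeopadow/ is unchanged.
Rule 3 (final a-epenthesis): the form ends in the consonant /w/, so [a] is inserted word-finally. /vigapadeopadow/ → vigapadeopadowa.

vigapadeopadowa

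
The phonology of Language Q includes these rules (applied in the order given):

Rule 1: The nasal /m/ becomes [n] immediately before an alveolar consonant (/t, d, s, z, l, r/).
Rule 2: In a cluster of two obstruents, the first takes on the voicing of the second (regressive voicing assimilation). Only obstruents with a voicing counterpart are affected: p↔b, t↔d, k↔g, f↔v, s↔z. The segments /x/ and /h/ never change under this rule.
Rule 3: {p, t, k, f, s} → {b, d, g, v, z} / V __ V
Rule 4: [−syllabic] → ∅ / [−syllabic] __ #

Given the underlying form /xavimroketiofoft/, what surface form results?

Rule 1 (nasal place assimilation): /m/ precedes the alveolar consonant /r/, so it assimilates in place to [n]. /xavimroketiofoft/ → xavinroketiofoft.
Rule 2 (regressive voicing assimilation): no segment meets the environment; /xavinroketiofoft/ is unchanged.
Rule 3 (intervocalic voicing): /k/ is a voiceless obstruent between vowels /o/ and /e/, so it voices to [g]. /t/ is a voiceless obstruent between vowels /e/ and /i/, so it voices to [d]. /f/ is a voiceless obstruent between vowels /o/ and /o/, so it voices to [v]. /xavinroketiofoft/ → xavinrogediovoft.
Rule 4 (final cluster simplification): /t/ is the second consonant of a word-final cluster /ft/, so it deletes. /xavinrogediovoft/ → xavinrogediovof.

xavinrogediovof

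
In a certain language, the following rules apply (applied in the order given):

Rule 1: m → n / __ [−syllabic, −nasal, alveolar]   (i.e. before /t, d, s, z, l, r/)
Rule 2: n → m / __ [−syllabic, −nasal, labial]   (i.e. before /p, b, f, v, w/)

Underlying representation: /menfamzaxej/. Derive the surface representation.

memfanzaxej

Rule 1 (nasal place assimilation): /m/ precedes the alveolar consonant /z/, so it assimilates in place to [n]. /menfamzaxej/ → menfanzaxej.
Rule 2 (nasal place assimilation): /n/ precedes the labial consonant /f/, so it assimilates in place to [m]. /menfanzaxej/ → memfanzaxej.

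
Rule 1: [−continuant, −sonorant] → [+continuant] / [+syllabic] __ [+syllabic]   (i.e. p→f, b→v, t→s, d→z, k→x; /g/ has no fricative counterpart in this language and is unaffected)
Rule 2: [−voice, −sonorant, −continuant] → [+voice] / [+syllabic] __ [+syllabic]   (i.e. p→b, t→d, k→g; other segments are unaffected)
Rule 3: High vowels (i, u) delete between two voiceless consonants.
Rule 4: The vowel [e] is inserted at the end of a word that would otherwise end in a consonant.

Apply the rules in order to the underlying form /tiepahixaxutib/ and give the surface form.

Rule 1 (intervocalic spirantization): /p/ is a stop between vowels /e/ and /a/, so it spirantizes to the fricative [f]. /t/ is a stop between vowels /u/ and /i/, so it spirantizes to the fricative [s]. /tiepahixaxutib/ → tiefahixaxusib.
Rule 2 (intervocalic voicing): no segment meets the environment; /tiefahixaxusib/ is unchanged.
Rule 3 (high vowel syncope): /i/ is a high vowel flanked by voiceless consonants /h/ and /x/, so it deletes. /u/ is a high vowel flanked by voiceless consonants /x/ and /s/, so it deletes. /tiefahixaxusib/ → tiefahxaxsib.
Rule 4 (final e-epenthesis): the form ends in the consonant /b/, so [e] is inserted word-finally. /tiefahxaxsib/ → tiefahxaxsibe.

tiefahxaxsibe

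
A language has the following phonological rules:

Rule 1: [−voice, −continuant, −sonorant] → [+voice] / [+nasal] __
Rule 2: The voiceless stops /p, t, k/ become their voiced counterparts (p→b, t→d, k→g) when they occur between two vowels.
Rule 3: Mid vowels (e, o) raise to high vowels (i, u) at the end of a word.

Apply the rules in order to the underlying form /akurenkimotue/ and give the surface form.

agurengimodui

Rule 1 (post-nasal voicing): /k/ is a voiceless stop immediately after the nasal /n/, so it voices to [g]. /akurenkimotue/ → akurengimotue.
Rule 2 (intervocalic voicing): /k/ is a voiceless stop between vowels /a/ and /u/, so it voices to [g]. /t/ is a voiceless stop between vowels /o/ and /u/, so it voices to [d]. /akurengimotue/ → agurengimodue.
Rule 3 (final vowel raising): /e/ is a mid vowel in word-final position, so it raises to [i]. /agurengimodue/ → agurengimodui.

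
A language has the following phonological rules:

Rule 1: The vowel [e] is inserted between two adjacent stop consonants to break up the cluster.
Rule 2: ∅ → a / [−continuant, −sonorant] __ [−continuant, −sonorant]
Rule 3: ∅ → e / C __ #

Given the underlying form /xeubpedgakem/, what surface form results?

Rule 1 (stop-cluster e-epenthesis): /b/ and /p/ form a stop–stop cluster, so [e] is inserted between them. /d/ and /g/ form a stop–stop cluster, so [e] is inserted between them. /xeubpedgakem/ → xeubepedegakem.
Rule 2 (stop-cluster a-epenthesis): no segment meets the environment; /xeubepedegakem/ is unchanged.
Rule 3 (final e-epenthesis): the form ends in the consonant /m/, so [e] is inserted word-finally. /xeubepedegakem/ → xeubepedegakeme.

xeubepedegakeme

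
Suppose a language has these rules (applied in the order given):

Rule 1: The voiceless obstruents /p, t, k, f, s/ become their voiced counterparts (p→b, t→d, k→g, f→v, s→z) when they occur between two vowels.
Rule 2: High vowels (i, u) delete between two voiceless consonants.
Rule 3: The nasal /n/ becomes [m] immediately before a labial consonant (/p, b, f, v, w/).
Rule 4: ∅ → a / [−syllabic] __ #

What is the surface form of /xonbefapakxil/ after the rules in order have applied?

Rule 1 (intervocalic voicing): /f/ is a voiceless obstruent between vowels /e/ and /a/, so it voices to [v]. /p/ is a voiceless obstruent between vowels /a/ and /a/, so it voices to [b]. /xonbefapakxil/ → xonbevabakxil.
Rule 2 (high vowel syncope): no segment meets the environment; /xonbevabakxil/ is unchanged.
Rule 3 (nasal place assimilation): /n/ precedes the labial consonant /b/, so it assimilates in place to [m]. /xonbevabakxil/ → xombevabakxil.
Rule 4 (final a-epenthesis): the form ends in the consonant /l/, so [a] is inserted word-finally. /xombevabakxil/ → xombevabakxila.

xombevabakxila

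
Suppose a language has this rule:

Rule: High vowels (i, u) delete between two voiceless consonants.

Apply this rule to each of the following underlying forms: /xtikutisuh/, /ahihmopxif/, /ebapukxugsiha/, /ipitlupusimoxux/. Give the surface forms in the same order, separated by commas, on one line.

/xtikutisuh/: /i/ is a high vowel flanked by voiceless consonants /t/ and /k/, so it deletes. /u/ is a high vowel flanked by voiceless consonants /k/ and /t/, so it deletes. /i/ is a high vowel flanked by voiceless consonants /t/ and /s/, so it deletes. /u/ is a high vowel flanked by voiceless consonants /s/ and /h/, so it deletes. → [xtktsh].
/ahihmopxif/: /i/ is a high vowel flanked by voiceless consonants /h/ and /h/, so it deletes. /i/ is a high vowel flanked by voiceless consonants /x/ and /f/, so it deletes. → [ahhmopxf].
/ebapukxugsiha/: /u/ is a high vowel flanked by voiceless consonants /p/ and /k/, so it deletes. /i/ is a high vowel flanked by voiceless consonants /s/ and /h/, so it deletes. → [ebapkxugsha].
/ipitlupusimoxux/: /i/ is a high vowel flanked by voiceless consonants /p/ and /t/, so it deletes. /u/ is a high vowel flanked by voiceless consonants /p/ and /s/, so it deletes. /u/ is a high vowel flanked by voiceless consonants /x/ and /x/, so it deletes. → [iptlupsimoxx].

xtktsh, ahhmopxf, ebapkxugsha, iptlupsimoxx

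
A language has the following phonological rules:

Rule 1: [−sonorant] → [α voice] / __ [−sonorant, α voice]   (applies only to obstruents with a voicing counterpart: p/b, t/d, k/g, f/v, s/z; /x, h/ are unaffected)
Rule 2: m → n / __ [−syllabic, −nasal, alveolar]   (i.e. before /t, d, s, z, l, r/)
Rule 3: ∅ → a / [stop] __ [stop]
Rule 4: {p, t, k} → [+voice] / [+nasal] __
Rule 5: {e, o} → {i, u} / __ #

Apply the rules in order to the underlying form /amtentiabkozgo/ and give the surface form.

andendiapakozgu

Rule 1 (regressive voicing assimilation): /b/ precedes the voiceless obstruent /k/, so it devoices to [p] by assimilation. /amtentiabkozgo/ → amtentiapkozgo.
Rule 2 (nasal place assimilation): /m/ precedes the alveolar consonant /t/, so it assimilates in place to [n]. /amtentiapkozgo/ → antentiapkozgo.
Rule 3 (stop-cluster a-epenthesis): /p/ and /k/ form a stop–stop cluster, so [a] is inserted between them. /antentiapkozgo/ → antentiapakozgo.
Rule 4 (post-nasal voicing): /t/ is a voiceless stop immediately after the nasal /n/, so it voices to [d]. /t/ is a voiceless stop immediately after the nasal /n/, so it voices to [d]. /antentiapakozgo/ → andendiapakozgo.
Rule 5 (final vowel raising): /o/ is a mid vowel in word-final position, so it raises to [u]. /andendiapakozgo/ → andendiapakozgu.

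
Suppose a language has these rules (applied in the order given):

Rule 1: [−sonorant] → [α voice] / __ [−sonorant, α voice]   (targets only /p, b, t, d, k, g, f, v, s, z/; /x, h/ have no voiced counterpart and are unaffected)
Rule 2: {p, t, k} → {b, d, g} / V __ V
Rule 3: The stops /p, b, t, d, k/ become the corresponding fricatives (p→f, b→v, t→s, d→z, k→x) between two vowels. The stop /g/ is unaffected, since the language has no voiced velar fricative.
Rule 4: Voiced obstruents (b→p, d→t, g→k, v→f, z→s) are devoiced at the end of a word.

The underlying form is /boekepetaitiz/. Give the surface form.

Rule 1 (regressive voicing assimilation): no segment meets the environment; /boekepetaitiz/ is unchanged.
Rule 2 (intervocalic voicing): /k/ is a voiceless stop between vowels /e/ and /e/, so it voices to [g]. /p/ is a voiceless stop between vowels /e/ and /e/, so it voices to [b]. /t/ is a voiceless stop between vowels /e/ and /a/, so it voices to [d]. /t/ is a voiceless stop between vowels /i/ and /i/, so it voices to [d]. /boekepetaitiz/ → boegebedaidiz.
Rule 3 (intervocalic spirantization): /b/ is a stop between vowels /e/ and /e/, so it spirantizes to the fricative [v]. /d/ is a stop between vowels /e/ and /a/, so it spirantizes to the fricative [z]. /d/ is a stop between vowels /i/ and /i/, so it spirantizes to the fricative [z]. /boegebedaidiz/ → boegevezaiziz.
Rule 4 (final devoicing): /z/ is a voiced obstruent in word-final position, so it devoices to [s]. /boegevezaiziz/ → boegevezaizis.

boegevezaizis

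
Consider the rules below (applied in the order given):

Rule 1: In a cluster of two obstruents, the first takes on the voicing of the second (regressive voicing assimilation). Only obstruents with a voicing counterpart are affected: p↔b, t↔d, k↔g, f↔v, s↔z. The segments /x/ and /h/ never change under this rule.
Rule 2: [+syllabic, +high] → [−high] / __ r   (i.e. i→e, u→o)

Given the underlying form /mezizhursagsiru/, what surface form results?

mezishorsakseru

Rule 1 (regressive voicing assimilation): /z/ precedes the voiceless obstruent /h/, so it devoices to [s] by assimilation. /g/ precedes the voiceless obstruent /s/, so it devoices to [k] by assimilation. /mezizhursagsiru/ → mezishursaksiru.
Rule 2 (pre-rhotic lowering): /u/ is a high vowel immediately before /r/, so it lowers to [o]. /i/ is a high vowel immediately before /r/, so it lowers to [e]. /mezishursaksiru/ → mezishorsakseru.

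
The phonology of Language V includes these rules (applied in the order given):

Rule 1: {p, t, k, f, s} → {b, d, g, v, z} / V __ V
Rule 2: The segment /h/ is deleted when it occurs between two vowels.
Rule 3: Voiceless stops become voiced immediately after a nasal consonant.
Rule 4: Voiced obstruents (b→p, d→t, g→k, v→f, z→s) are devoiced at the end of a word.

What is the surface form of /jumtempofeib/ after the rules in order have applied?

jumdemboveip

Rule 1 (intervocalic voicing): /f/ is a voiceless obstruent between vowels /o/ and /e/, so it voices to [v]. /jumtempofeib/ → jumtempoveib.
Rule 2 (intervocalic h-deletion): no segment meets the environment; /jumtempoveib/ is unchanged.
Rule 3 (post-nasal voicing): /t/ is a voiceless stop immediately after the nasal /m/, so it voices to [d]. /p/ is a voiceless stop immediately after the nasal /m/, so it voices to [b]. /jumtempoveib/ → jumdemboveib.
Rule 4 (final devoicing): /b/ is a voiced obstruent in word-final position, so it devoices to [p]. /jumdemboveib/ → jumdemboveip.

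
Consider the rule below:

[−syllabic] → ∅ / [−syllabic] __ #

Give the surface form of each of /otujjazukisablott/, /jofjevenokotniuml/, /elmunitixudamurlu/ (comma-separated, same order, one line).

/otujjazukisablott/: /t/ is the second consonant of a word-final cluster /tt/, so it deletes. → [otujjazukisablot].
/jofjevenokotniuml/: /l/ is the second consonant of a word-final cluster /ml/, so it deletes. → [jofjevenokotnium].
/elmunitixudamurlu/: the rule's environment is not met; surfaces unchanged as [elmunitixudamurlu].

otujjazukisablot, jofjevenokotnium, elmunitixudamurlu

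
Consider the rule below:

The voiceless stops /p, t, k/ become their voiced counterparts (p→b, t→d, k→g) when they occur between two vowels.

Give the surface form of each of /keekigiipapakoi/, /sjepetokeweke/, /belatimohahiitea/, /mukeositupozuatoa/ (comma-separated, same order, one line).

/keekigiipapakoi/: /k/ is a voiceless stop between vowels /e/ and /i/, so it voices to [g]. /p/ is a voiceless stop between vowels /i/ and /a/, so it voices to [b]. /p/ is a voiceless stop between vowels /a/ and /a/, so it voices to [b]. /k/ is a voiceless stop between vowels /a/ and /o/, so it voices to [g]. → [keegigiibabagoi].
/sjepetokeweke/: /p/ is a voiceless stop between vowels /e/ and /e/, so it voices to [b]. /t/ is a voiceless stop between vowels /e/ and /o/, so it voices to [d]. /k/ is a voiceless stop between vowels /o/ and /e/, so it voices to [g]. /k/ is a voiceless stop between vowels /e/ and /e/, so it voices to [g]. → [sjebedogewege].
/belatimohahiitea/: /t/ is a voiceless stop between vowels /a/ and /i/, so it voices to [d]. /t/ is a voiceless stop between vowels /i/ and /e/, so it voices to [d]. → [beladimohahiidea].
/mukeositupozuatoa/: /k/ is a voiceless stop between vowels /u/ and /e/, so it voices to [g]. /t/ is a voiceless stop between vowels /i/ and /u/, so it voices to [d]. /p/ is a voiceless stop between vowels /u/ and /o/, so it voices to [b]. /t/ is a voiceless stop between vowels /a/ and /o/, so it voices to [d]. → [mugeosidubozuadoa].

keegigiibabagoi, sjebedogewege, beladimohahiidea, mugeosidubozuadoa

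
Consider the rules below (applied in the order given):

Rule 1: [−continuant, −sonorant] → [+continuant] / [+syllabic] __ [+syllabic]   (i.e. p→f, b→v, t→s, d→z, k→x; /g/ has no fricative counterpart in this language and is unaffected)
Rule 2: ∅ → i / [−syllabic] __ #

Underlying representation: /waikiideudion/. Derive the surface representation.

Rule 1 (intervocalic spirantization): /k/ is a stop between vowels /i/ and /i/, so it spirantizes to the fricative [x]. /d/ is a stop between vowels /i/ and /e/, so it spirantizes to the fricative [z]. /d/ is a stop between vowels /u/ and /i/, so it spirantizes to the fricative [z]. /waikiideudion/ → waixiizeuzion.
Rule 2 (final i-epenthesis): the form ends in the consonant /n/, so [i] is inserted word-finally. /waixiizeuzion/ → waixiizeuzioni.

waixiizeuzioni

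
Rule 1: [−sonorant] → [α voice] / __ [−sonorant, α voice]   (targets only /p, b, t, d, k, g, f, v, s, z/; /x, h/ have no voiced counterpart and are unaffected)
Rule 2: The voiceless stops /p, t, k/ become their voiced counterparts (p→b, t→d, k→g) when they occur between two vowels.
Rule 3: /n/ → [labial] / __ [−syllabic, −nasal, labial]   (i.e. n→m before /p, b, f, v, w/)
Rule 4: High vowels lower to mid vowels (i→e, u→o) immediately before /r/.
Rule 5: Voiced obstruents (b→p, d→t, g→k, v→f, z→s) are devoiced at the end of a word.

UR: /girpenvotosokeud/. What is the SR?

Rule 1 (regressive voicing assimilation): no segment meets the environment; /girpenvotosokeud/ is unchanged.
Rule 2 (intervocalic voicing): /t/ is a voiceless stop between vowels /o/ and /o/, so it voices to [d]. /k/ is a voiceless stop between vowels /o/ and /e/, so it voices to [g]. /girpenvotosokeud/ → girpenvodosogeud.
Rule 3 (nasal place assimilation): /n/ precedes the labial consonant /v/, so it assimilates in place to [m]. /girpenvodosogeud/ → girpemvodosogeud.
Rule 4 (pre-rhotic lowering): /i/ is a high vowel immediately before /r/, so it lowers to [e]. /girpemvodosogeud/ → gerpemvodosogeud.
Rule 5 (final devoicing): /d/ is a voiced obstruent in word-final position, so it devoices to [t]. /gerpemvodosogeud/ → gerpemvodosogeut.

gerpemvodosogeut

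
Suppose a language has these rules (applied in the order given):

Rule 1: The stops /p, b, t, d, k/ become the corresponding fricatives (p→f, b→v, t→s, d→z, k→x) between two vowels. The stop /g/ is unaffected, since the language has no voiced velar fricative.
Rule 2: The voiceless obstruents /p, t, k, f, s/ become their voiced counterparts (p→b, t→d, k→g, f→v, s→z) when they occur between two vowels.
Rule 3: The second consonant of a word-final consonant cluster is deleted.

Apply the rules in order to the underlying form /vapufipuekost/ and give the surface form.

Rule 1 (intervocalic spirantization): /p/ is a stop between vowels /a/ and /u/, so it spirantizes to the fricative [f]. /p/ is a stop between vowels /i/ and /u/, so it spirantizes to the fricative [f]. /k/ is a stop between vowels /e/ and /o/, so it spirantizes to the fricative [x]. /vapufipuekost/ → vafufifuexost.
Rule 2 (intervocalic voicing): /f/ is a voiceless obstruent between vowels /a/ and /u/, so it voices to [v]. /f/ is a voiceless obstruent between vowels /u/ and /i/, so it voices to [v]. /f/ is a voiceless obstruent between vowels /i/ and /u/, so it voices to [v]. /vafufifuexost/ → vavuvivuexost.
Rule 3 (final cluster simplification): /t/ is the second consonant of a word-final cluster /st/, so it deletes. /vavuvivuexost/ → vavuvivuexos.

vavuvivuexos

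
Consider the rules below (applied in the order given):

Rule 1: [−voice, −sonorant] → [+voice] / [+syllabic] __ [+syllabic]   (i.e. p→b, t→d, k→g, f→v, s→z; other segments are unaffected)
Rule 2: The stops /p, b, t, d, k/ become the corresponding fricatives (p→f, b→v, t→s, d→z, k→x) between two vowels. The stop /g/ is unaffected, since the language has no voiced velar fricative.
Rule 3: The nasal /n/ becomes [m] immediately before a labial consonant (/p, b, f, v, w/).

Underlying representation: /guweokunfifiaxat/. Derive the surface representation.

Rule 1 (intervocalic voicing): /k/ is a voiceless obstruent between vowels /o/ and /u/, so it voices to [g]. /f/ is a voiceless obstruent between vowels /i/ and /i/, so it voices to [v]. /guweokunfifiaxat/ → guweogunfiviaxat.
Rule 2 (intervocalic spirantization): no segment meets the environment; /guweogunfiviaxat/ is unchanged.
Rule 3 (nasal place assimilation): /n/ precedes the labial consonant /f/, so it assimilates in place to [m]. /guweogunfiviaxat/ → guweogumfiviaxat.

guweogumfiviaxat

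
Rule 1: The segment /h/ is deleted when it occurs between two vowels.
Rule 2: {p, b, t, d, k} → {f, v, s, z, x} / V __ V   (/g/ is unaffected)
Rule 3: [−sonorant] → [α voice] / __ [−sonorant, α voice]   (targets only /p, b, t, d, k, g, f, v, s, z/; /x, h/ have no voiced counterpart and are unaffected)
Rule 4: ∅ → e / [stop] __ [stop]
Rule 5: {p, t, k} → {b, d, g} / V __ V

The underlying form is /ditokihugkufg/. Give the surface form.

Rule 1 (intervocalic h-deletion): /h/ occurs between vowels /i/ and /u/, so it deletes. /ditokihugkufg/ → ditokiugkufg.
Rule 2 (intervocalic spirantization): /t/ is a stop between vowels /i/ and /o/, so it spirantizes to the fricative [s]. /k/ is a stop between vowels /o/ and /i/, so it spirantizes to the fricative [x]. /ditokiugkufg/ → disoxiugkufg.
Rule 3 (regressive voicing assimilation): /g/ precedes the voiceless obstruent /k/, so it devoices to [k] by assimilation. /f/ precedes the voiced obstruent /g/, so it voices to [v] by assimilation. /disoxiugkufg/ → disoxiukkuvg.
Rule 4 (stop-cluster e-epenthesis): /k/ and /k/ form a stop–stop cluster, so [e] is inserted between them. /disoxiukkuvg/ → disoxiukekuvg.
Rule 5 (intervocalic voicing): /k/ is a voiceless stop between vowels /u/ and /e/, so it voices to [g]. /k/ is a voiceless stop between vowels /e/ and /u/, so it voices to [g]. /disoxiukekuvg/ → disoxiugeguvg.

disoxiugeguvg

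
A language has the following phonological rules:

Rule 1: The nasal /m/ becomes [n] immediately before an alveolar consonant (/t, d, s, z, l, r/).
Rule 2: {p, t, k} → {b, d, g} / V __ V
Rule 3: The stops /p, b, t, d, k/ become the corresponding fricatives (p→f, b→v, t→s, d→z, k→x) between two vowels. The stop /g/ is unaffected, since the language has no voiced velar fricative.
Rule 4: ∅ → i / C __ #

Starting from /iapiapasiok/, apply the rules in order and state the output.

Rule 1 (nasal place assimilation): no segment meets the environment; /iapiapasiok/ is unchanged.
Rule 2 (intervocalic voicing): /p/ is a voiceless stop between vowels /a/ and /i/, so it voices to [b]. /p/ is a voiceless stop between vowels /a/ and /a/, so it voices to [b]. /iapiapasiok/ → iabiabasiok.
Rule 3 (intervocalic spirantization): /b/ is a stop between vowels /a/ and /i/, so it spirantizes to the fricative [v]. /b/ is a stop between vowels /a/ and /a/, so it spirantizes to the fricative [v]. /iabiabasiok/ → iaviavasiok.
Rule 4 (final i-epenthesis): the form ends in the consonant /k/, so [i] is inserted word-finally. /iaviavasiok/ → iaviavasioki.

iaviavasioki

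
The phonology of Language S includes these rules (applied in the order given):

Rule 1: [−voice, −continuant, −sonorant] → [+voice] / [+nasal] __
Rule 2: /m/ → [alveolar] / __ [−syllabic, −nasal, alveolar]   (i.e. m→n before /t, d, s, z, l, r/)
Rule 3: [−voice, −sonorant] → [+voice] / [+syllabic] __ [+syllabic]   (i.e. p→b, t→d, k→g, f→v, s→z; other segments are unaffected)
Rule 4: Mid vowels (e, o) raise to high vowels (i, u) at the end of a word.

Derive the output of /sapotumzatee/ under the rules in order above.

Rule 1 (post-nasal voicing): no segment meets the environment; /sapotumzatee/ is unchanged.
Rule 2 (nasal place assimilation): /m/ precedes the alveolar consonant /z/, so it assimilates in place to [n]. /sapotumzatee/ → sapotunzatee.
Rule 3 (intervocalic voicing): /p/ is a voiceless obstruent between vowels /a/ and /o/, so it voices to [b]. /t/ is a voiceless obstruent between vowels /o/ and /u/, so it voices to [d]. /t/ is a voiceless obstruent between vowels /a/ and /e/, so it voices to [d]. /sapotunzatee/ → sabodunzadee.
Rule 4 (final vowel raising): /e/ is a mid vowel in word-final position, so it raises to [i]. /sabodunzadee/ → sabodunzadei.

sabodunzadei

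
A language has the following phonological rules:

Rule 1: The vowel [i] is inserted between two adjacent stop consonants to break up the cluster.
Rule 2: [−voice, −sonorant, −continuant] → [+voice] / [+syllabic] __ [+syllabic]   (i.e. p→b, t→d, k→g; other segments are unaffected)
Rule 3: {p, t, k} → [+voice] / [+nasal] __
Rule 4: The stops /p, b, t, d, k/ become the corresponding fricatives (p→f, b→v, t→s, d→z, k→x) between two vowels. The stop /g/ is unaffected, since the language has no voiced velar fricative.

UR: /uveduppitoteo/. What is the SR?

uvezuvivizozeo

Rule 1 (stop-cluster i-epenthesis): /p/ and /p/ form a stop–stop cluster, so [i] is inserted between them. /uveduppitoteo/ → uvedupipitoteo.
Rule 2 (intervocalic voicing): /p/ is a voiceless stop between vowels /u/ and /i/, so it voices to [b]. /p/ is a voiceless stop between vowels /i/ and /i/, so it voices to [b]. /t/ is a voiceless stop between vowels /i/ and /o/, so it voices to [d]. /t/ is a voiceless stop between vowels /o/ and /e/, so it voices to [d]. /uvedupipitoteo/ → uvedubibidodeo.
Rule 3 (post-nasal voicing): no segment meets the environment; /uvedubibidodeo/ is unchanged.
Rule 4 (intervocalic spirantization): /d/ is a stop between vowels /e/ and /u/, so it spirantizes to the fricative [z]. /b/ is a stop between vowels /u/ and /i/, so it spirantizes to the fricative [v]. /b/ is a stop between vowels /i/ and /i/, so it spirantizes to the fricative [v]. /d/ is a stop between vowels /i/ and /o/, so it spirantizes to the fricative [z]. /d/ is a stop between vowels /o/ and /e/, so it spirantizes to the fricative [z]. /uvedubibidodeo/ → uvezuvivizozeo.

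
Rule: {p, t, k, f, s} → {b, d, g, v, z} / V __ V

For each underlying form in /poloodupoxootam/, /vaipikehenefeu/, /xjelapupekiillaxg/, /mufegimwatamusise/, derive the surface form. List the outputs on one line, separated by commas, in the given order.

polooduboxoodam, vaibigeheneveu, xjelabubegiillaxg, muvegimwadamuzize

/poloodupoxootam/: /p/ is a voiceless obstruent between vowels /u/ and /o/, so it voices to [b]. /t/ is a voiceless obstruent between vowels /o/ and /a/, so it voices to [d]. → [polooduboxoodam].
/vaipikehenefeu/: /p/ is a voiceless obstruent between vowels /i/ and /i/, so it voices to [b]. /k/ is a voiceless obstruent between vowels /i/ and /e/, so it voices to [g]. /f/ is a voiceless obstruent between vowels /e/ and /e/, so it voices to [v]. → [vaibigeheneveu].
/xjelapupekiillaxg/: /p/ is a voiceless obstruent between vowels /a/ and /u/, so it voices to [b]. /p/ is a voiceless obstruent between vowels /u/ and /e/, so it voices to [b]. /k/ is a voiceless obstruent between vowels /e/ and /i/, so it voices to [g]. → [xjelabubegiillaxg].
/mufegimwatamusise/: /f/ is a voiceless obstruent between vowels /u/ and /e/, so it voices to [v]. /t/ is a voiceless obstruent between vowels /a/ and /a/, so it voices to [d]. /s/ is a voiceless obstruent between vowels /u/ and /i/, so it voices to [z]. /s/ is a voiceless obstruent between vowels /i/ and /e/, so it voices to [z]. → [muvegimwadamuzize].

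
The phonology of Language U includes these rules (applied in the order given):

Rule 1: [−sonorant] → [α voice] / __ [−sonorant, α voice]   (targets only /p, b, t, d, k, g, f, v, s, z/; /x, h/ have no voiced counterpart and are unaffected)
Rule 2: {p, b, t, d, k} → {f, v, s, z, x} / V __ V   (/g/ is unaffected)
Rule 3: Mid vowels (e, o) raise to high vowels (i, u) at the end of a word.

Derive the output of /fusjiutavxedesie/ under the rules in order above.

fusjiusafxezesii

Rule 1 (regressive voicing assimilation): /v/ precedes the voiceless obstruent /x/, so it devoices to [f] by assimilation. /fusjiutavxedesie/ → fusjiutafxedesie.
Rule 2 (intervocalic spirantization): /t/ is a stop between vowels /u/ and /a/, so it spirantizes to the fricative [s]. /d/ is a stop between vowels /e/ and /e/, so it spirantizes to the fricative [z]. /fusjiutafxedesie/ → fusjiusafxezesie.
Rule 3 (final vowel raising): /e/ is a mid vowel in word-final position, so it raises to [i]. /fusjiusafxezesie/ → fusjiusafxezesii.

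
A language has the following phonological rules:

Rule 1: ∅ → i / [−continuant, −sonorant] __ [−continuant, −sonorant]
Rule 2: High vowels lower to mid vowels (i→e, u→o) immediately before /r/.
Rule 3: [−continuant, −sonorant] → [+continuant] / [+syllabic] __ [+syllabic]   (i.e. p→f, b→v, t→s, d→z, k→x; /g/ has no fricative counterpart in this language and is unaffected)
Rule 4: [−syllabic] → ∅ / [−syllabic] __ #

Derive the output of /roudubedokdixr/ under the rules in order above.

rouzuvezoxizix

Rule 1 (stop-cluster i-epenthesis): /k/ and /d/ form a stop–stop cluster, so [i] is inserted between them. /roudubedokdixr/ → roudubedokidixr.
Rule 2 (pre-rhotic lowering): no segment meets the environment; /roudubedokidixr/ is unchanged.
Rule 3 (intervocalic spirantization): /d/ is a stop between vowels /u/ and /u/, so it spirantizes to the fricative [z]. /b/ is a stop between vowels /u/ and /e/, so it spirantizes to the fricative [v]. /d/ is a stop between vowels /e/ and /o/, so it spirantizes to the fricative [z]. /k/ is a stop between vowels /o/ and /i/, so it spirantizes to the fricative [x]. /d/ is a stop between vowels /i/ and /i/, so it spirantizes to the fricative [z]. /roudubedokidixr/ → rouzuvezoxizixr.
Rule 4 (final cluster simplification): /r/ is the second consonant of a word-final cluster /xr/, so it deletes. /rouzuvezoxizixr/ → rouzuvezoxizix.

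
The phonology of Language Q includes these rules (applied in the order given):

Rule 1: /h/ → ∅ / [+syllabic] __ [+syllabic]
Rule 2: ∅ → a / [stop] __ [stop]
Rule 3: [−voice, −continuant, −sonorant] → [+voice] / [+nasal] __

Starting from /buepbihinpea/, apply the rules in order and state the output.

Rule 1 (intervocalic h-deletion): /h/ occurs between vowels /i/ and /i/, so it deletes. /buepbihinpea/ → buepbiinpea.
Rule 2 (stop-cluster a-epenthesis): /p/ and /b/ form a stop–stop cluster, so [a] is inserted between them. /buepbiinpea/ → buepabiinpea.
Rule 3 (post-nasal voicing): /p/ is a voiceless stop immediately after the nasal /n/, so it voices to [b]. /buepabiinpea/ → buepabiinbea.

buepabiinbea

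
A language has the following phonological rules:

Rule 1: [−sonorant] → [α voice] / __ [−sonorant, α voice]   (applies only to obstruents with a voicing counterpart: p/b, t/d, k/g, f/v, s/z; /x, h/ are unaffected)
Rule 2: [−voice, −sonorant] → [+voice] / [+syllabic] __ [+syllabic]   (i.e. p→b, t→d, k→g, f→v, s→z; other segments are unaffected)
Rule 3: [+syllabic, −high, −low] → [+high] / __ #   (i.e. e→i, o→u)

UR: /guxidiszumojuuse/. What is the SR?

Rule 1 (regressive voicing assimilation): /s/ precedes the voiced obstruent /z/, so it voices to [z] by assimilation. /guxidiszumojuuse/ → guxidizzumojuuse.
Rule 2 (intervocalic voicing): /s/ is a voiceless obstruent between vowels /u/ and /e/, so it voices to [z]. /guxidizzumojuuse/ → guxidizzumojuuze.
Rule 3 (final vowel raising): /e/ is a mid vowel in word-final position, so it raises to [i]. /guxidizzumojuuze/ → guxidizzumojuuzi.

guxidizzumojuuzi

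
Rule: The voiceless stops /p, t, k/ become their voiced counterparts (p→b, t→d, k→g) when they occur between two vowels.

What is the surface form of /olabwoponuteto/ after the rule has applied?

olabwobonudedo

/p/ is a voiceless stop between vowels /o/ and /o/, so it voices to [b].
/t/ is a voiceless stop between vowels /u/ and /e/, so it voices to [d].
/t/ is a voiceless stop between vowels /e/ and /o/, so it voices to [d].
Surface form: [olabwobonudedo].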